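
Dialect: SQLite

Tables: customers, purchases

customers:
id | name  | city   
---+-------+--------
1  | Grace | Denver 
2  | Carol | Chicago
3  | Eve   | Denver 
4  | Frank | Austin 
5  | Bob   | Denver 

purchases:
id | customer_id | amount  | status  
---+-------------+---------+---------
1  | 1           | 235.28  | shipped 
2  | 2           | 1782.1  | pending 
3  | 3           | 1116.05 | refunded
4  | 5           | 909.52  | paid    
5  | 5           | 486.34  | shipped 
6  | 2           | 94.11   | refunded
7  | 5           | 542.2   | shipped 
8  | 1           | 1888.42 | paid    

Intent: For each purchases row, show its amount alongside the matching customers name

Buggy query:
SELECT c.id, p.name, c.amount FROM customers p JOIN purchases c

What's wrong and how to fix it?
Bug: Missing join condition: each purchases row is matched to all customers rows instead of just its own

Fix: Specify the join condition linking the foreign key to the parent id

Corrected query:
SELECT c.id, p.name, c.amount FROM customers p JOIN purchases c ON c.customer_id = p.id

Result:
id | name  | amount 
---+-------+--------
1  | Grace | 235.28 
2  | Carol | 1782.1 
3  | Eve   | 1116.05
4  | Bob   | 909.52 
5  | Bob   | 486.34 
6  | Carol | 94.11  
7  | Bob   | 542.2  
8  | Grace | 1888.42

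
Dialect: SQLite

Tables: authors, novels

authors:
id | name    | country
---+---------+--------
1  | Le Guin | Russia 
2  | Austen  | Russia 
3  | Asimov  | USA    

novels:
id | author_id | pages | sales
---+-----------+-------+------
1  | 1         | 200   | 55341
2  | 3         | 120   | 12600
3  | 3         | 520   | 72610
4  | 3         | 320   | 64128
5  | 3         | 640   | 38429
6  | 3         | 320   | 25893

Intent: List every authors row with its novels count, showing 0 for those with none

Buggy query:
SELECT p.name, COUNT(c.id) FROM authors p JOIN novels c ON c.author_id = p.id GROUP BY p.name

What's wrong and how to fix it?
Bug: An inner join excludes parents with zero children

Fix: Switch to LEFT JOIN to retain unmatched parent rows

Corrected query:
SELECT p.name, COUNT(c.id) FROM authors p LEFT JOIN novels c ON c.author_id = p.id GROUP BY p.name

Result:
name    | COUNT(c.id)
--------+------------
Asimov  | 5          
Austen  | 0          
Le Guin | 1          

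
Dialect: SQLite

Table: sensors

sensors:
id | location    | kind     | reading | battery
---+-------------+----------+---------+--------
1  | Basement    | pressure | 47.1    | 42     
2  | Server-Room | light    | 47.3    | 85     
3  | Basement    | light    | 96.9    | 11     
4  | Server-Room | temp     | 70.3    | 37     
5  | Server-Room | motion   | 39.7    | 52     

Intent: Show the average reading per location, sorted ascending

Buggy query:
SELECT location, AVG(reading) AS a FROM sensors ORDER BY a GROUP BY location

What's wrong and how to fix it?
Bug: GROUP BY must precede ORDER BY

Fix: Move ORDER BY to the end, after GROUP BY

Corrected query:
SELECT location, AVG(reading) AS a FROM sensors GROUP BY location ORDER BY a

Result:
location    | a        
------------+----------
Server-Room | 52.433333
Basement    | 72       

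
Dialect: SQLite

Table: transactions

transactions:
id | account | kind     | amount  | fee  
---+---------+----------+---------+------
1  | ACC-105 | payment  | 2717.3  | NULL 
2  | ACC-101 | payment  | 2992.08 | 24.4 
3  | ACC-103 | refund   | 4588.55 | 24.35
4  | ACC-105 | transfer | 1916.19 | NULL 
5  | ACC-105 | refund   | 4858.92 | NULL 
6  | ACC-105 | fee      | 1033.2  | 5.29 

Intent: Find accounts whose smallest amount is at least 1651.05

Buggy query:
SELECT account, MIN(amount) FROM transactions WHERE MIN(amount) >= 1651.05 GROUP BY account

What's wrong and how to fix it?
Bug: MIN() in WHERE is a misuse of aggregate

Fix: Replace WHERE with HAVING after the GROUP BY

Corrected query:
SELECT account, MIN(amount) FROM transactions GROUP BY account HAVING MIN(amount) >= 1651.05

Result:
account | MIN(amount)
--------+------------
ACC-101 | 2992.08    
ACC-103 | 4588.55    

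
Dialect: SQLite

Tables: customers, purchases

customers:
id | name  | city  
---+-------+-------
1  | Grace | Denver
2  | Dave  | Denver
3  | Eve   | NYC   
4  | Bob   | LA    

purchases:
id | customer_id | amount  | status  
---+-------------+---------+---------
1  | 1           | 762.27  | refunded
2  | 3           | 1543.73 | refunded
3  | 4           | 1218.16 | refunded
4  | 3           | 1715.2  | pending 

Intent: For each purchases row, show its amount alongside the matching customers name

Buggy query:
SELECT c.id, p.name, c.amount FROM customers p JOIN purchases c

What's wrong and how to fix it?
Bug: Missing join condition: each purchases row is matched to all customers rows instead of just its own

Fix: Add ON c.customer_id = p.id to the JOIN

Corrected query:
SELECT c.id, p.name, c.amount FROM customers p JOIN purchases c ON c.customer_id = p.id

Result:
id | name  | amount 
---+-------+--------
1  | Grace | 762.27 
2  | Eve   | 1543.73
3  | Bob   | 1218.16
4  | Eve   | 1715.2 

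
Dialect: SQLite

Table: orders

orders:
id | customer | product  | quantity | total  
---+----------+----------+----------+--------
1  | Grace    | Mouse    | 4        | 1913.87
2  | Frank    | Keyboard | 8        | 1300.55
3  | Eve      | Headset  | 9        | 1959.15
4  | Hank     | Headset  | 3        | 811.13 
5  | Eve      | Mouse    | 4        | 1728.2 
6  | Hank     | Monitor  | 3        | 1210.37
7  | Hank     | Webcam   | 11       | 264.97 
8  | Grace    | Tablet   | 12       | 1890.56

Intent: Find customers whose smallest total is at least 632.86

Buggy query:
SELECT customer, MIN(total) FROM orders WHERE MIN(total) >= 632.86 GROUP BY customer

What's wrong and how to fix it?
Bug: MIN() in WHERE is a misuse of aggregate

Fix: Replace WHERE with HAVING after the GROUP BY

Corrected query:
SELECT customer, MIN(total) FROM orders GROUP BY customer HAVING MIN(total) >= 632.86

Result:
customer | MIN(total)
---------+-----------
Eve      | 1728.2    
Frank    | 1300.55   
Grace    | 1890.56   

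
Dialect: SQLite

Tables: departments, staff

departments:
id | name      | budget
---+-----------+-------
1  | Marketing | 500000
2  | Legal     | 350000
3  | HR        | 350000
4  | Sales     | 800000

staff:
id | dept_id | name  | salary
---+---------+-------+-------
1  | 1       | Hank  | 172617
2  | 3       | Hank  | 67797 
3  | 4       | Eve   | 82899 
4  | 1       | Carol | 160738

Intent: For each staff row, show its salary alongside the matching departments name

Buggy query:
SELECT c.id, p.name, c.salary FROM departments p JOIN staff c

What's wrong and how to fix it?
Bug: Missing join condition: each staff row is matched to all departments rows instead of just its own

Fix: Specify the join condition linking the foreign key to the parent id

Corrected query:
SELECT c.id, p.name, c.salary FROM departments p JOIN staff c ON c.dept_id = p.id

Result:
id | name      | salary
---+-----------+-------
1  | Marketing | 172617
2  | HR        | 67797 
3  | Sales     | 82899 
4  | Marketing | 160738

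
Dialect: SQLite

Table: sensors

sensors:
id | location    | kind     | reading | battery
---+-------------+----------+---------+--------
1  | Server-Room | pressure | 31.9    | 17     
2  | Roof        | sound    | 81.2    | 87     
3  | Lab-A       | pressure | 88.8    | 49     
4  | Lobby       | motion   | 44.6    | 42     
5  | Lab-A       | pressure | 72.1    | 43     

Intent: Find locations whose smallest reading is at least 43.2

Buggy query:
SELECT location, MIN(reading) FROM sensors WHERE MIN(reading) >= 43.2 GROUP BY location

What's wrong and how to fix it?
Bug: Aggregates like MIN are computed per group after WHERE runs

Fix: Replace WHERE with HAVING after the GROUP BY

Corrected query:
SELECT location, MIN(reading) FROM sensors GROUP BY location HAVING MIN(reading) >= 43.2

Result:
location | MIN(reading)
---------+-------------
Lab-A    | 72.1        
Lobby    | 44.6        
Roof     | 81.2        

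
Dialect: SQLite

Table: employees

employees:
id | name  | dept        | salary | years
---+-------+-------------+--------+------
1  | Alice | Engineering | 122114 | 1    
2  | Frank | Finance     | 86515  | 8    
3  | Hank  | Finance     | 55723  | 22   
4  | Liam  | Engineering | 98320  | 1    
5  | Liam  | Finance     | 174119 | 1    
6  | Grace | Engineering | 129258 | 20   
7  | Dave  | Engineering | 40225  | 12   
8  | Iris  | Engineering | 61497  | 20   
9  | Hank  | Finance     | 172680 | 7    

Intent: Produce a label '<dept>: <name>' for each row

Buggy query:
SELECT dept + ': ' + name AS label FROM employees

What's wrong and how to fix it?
Bug: '+' is numeric addition; on text columns SQLite converts them to 0 instead of concatenating

Fix: Replace + with || to concatenate text

Corrected query:
SELECT dept || ': ' || name AS label FROM employees

Result:
label             
------------------
Engineering: Alice
Finance: Frank    
Finance: Hank     
Engineering: Liam 
Finance: Liam     
Engineering: Grace
Engineering: Dave 
Engineering: Iris 
Finance: Hank     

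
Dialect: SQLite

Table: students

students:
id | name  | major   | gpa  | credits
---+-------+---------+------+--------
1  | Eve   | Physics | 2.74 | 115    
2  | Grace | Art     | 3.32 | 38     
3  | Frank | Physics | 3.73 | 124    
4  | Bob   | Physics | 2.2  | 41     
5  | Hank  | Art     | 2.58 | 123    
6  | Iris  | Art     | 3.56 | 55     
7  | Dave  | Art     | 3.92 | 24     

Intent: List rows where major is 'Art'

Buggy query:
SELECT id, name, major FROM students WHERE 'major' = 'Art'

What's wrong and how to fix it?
Bug: Single quotes denote string literals in SQL; the column name is being compared as a constant string

Fix: Remove the quotes around the column name (or use double quotes for an identifier)

Corrected query:
SELECT id, name, major FROM students WHERE major = 'Art'

Result:
id | name  | major
---+-------+------
2  | Grace | Art  
5  | Hank  | Art  
6  | Iris  | Art  
7  | Dave  | Art  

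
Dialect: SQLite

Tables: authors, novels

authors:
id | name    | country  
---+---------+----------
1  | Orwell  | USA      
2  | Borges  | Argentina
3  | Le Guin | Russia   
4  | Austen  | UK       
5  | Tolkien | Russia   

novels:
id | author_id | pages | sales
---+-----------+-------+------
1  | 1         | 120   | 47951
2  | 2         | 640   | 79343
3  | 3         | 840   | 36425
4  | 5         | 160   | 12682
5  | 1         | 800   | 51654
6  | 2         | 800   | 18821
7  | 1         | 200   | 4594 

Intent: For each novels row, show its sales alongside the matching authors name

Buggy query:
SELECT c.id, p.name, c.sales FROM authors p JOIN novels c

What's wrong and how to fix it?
Bug: Missing join condition: each novels row is matched to all authors rows instead of just its own

Fix: Add ON c.author_id = p.id to the JOIN

Corrected query:
SELECT c.id, p.name, c.sales FROM authors p JOIN novels c ON c.author_id = p.id

Result:
id | name    | sales
---+---------+------
1  | Orwell  | 47951
2  | Borges  | 79343
3  | Le Guin | 36425
4  | Tolkien | 12682
5  | Orwell  | 51654
6  | Borges  | 18821
7  | Orwell  | 4594 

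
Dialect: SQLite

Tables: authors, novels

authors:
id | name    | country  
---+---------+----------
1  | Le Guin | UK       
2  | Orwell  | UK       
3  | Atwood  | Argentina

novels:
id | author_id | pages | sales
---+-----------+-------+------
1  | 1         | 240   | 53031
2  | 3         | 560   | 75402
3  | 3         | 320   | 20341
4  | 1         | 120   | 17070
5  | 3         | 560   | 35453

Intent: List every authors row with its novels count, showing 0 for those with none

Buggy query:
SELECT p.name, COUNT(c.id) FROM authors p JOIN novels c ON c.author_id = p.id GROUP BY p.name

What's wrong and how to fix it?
Bug: INNER JOIN drops authors rows that have no matching novels rows

Fix: Use LEFT JOIN so parents without children still appear (COUNT(c.id) gives 0)

Corrected query:
SELECT p.name, COUNT(c.id) FROM authors p LEFT JOIN novels c ON c.author_id = p.id GROUP BY p.name

Result:
name    | COUNT(c.id)
--------+------------
Atwood  | 3          
Le Guin | 2          
Orwell  | 0          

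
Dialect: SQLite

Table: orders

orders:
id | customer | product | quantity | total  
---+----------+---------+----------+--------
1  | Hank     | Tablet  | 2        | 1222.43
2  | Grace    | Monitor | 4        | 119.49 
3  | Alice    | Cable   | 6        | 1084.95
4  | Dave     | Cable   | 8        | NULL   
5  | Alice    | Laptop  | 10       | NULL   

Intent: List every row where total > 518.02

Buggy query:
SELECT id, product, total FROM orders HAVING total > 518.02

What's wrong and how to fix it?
Bug: This is a non-aggregate query (no GROUP BY, no aggregates), so in SQLite the HAVING clause is invalid here; a row-level condition belongs in WHERE

Fix: Replace HAVING with WHERE since the condition applies to individual rows

Corrected query:
SELECT id, product, total FROM orders WHERE total > 518.02

Result:
id | product | total  
---+---------+--------
1  | Tablet  | 1222.43
3  | Cable   | 1084.95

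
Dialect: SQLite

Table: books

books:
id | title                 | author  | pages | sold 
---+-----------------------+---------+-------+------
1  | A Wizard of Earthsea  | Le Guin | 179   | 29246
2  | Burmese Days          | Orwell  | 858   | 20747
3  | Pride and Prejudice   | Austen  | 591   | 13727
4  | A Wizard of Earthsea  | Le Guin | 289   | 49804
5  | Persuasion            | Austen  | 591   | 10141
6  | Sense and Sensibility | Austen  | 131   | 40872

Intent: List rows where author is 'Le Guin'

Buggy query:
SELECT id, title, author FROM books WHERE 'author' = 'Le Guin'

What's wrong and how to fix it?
Bug: Single quotes denote string literals in SQL; the column name is being compared as a constant string

Fix: Reference the column as author without single quotes

Corrected query:
SELECT id, title, author FROM books WHERE author = 'Le Guin'

Result:
id | title                | author 
---+----------------------+--------
1  | A Wizard of Earthsea | Le Guin
4  | A Wizard of Earthsea | Le Guin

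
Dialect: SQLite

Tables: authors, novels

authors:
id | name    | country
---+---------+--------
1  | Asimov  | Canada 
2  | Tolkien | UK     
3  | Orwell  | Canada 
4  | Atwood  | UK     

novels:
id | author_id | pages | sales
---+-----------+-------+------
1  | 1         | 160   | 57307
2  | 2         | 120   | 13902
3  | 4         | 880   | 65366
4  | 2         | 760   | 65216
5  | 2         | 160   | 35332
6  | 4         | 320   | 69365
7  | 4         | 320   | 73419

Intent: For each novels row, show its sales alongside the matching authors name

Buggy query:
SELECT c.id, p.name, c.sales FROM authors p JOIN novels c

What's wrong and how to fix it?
Bug: Missing join condition: each novels row is matched to all authors rows instead of just its own

Fix: Specify the join condition linking the foreign key to the parent id

Corrected query:
SELECT c.id, p.name, c.sales FROM authors p JOIN novels c ON c.author_id = p.id

Result:
id | name    | sales
---+---------+------
1  | Asimov  | 57307
2  | Tolkien | 13902
3  | Atwood  | 65366
4  | Tolkien | 65216
5  | Tolkien | 35332
6  | Atwood  | 69365
7  | Atwood  | 73419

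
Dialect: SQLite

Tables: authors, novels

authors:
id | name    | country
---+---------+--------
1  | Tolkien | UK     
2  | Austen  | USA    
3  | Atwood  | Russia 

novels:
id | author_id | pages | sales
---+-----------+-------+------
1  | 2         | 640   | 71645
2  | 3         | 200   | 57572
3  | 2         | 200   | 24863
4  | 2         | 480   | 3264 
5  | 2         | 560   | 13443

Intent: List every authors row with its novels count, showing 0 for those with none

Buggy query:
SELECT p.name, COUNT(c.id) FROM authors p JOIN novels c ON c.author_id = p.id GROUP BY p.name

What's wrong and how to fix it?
Bug: INNER JOIN drops authors rows that have no matching novels rows

Fix: Use LEFT JOIN so parents without children still appear (COUNT(c.id) gives 0)

Corrected query:
SELECT p.name, COUNT(c.id) FROM authors p LEFT JOIN novels c ON c.author_id = p.id GROUP BY p.name

Result:
name    | COUNT(c.id)
--------+------------
Atwood  | 1          
Austen  | 4          
Tolkien | 0          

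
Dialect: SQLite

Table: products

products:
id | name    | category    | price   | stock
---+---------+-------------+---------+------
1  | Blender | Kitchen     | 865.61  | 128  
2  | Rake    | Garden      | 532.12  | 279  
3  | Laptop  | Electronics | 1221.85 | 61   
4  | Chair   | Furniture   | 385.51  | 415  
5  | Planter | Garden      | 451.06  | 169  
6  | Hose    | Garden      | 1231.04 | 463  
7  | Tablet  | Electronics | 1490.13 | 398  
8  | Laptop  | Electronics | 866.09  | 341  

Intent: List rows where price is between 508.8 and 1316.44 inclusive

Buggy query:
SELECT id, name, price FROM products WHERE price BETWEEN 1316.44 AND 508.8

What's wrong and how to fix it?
Bug: The bounds are reversed; BETWEEN a AND b requires a <= b to match anything

Fix: Swap the bounds so the smaller value comes first

Corrected query:
SELECT id, name, price FROM products WHERE price BETWEEN 508.8 AND 1316.44

Result:
id | name    | price  
---+---------+--------
1  | Blender | 865.61 
2  | Rake    | 532.12 
3  | Laptop  | 1221.85
6  | Hose    | 1231.04
8  | Laptop  | 866.09 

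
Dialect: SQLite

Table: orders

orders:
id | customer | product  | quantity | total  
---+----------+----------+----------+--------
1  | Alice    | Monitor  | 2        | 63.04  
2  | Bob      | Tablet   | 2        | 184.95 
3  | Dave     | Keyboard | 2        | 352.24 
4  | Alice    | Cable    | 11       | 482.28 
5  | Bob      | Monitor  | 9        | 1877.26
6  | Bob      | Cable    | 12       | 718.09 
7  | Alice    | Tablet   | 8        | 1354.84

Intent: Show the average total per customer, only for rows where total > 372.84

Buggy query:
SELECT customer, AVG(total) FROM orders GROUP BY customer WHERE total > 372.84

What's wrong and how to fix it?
Bug: WHERE cannot follow GROUP BY

Fix: Place WHERE between FROM and GROUP BY

Corrected query:
SELECT customer, AVG(total) FROM orders WHERE total > 372.84 GROUP BY customer

Result:
customer | AVG(total)
---------+-----------
Alice    | 918.56    
Bob      | 1297.675  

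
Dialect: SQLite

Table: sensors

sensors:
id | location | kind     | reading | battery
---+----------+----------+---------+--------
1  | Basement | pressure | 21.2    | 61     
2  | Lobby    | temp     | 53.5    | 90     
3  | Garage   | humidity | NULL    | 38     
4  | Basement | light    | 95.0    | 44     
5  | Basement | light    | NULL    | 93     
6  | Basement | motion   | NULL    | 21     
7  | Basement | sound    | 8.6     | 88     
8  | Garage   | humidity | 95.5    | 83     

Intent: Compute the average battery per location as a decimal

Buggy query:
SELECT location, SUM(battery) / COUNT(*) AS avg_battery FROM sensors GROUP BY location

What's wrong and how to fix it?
Bug: SUM(battery) and COUNT(*) are both integers; the division truncates the fractional part

Fix: Cast one side to REAL so the division keeps the fractional part

Corrected query:
SELECT location, SUM(battery) * 1.0 / COUNT(*) AS avg_battery FROM sensors GROUP BY location

Result:
location | avg_battery
---------+------------
Basement | 61.4       
Garage   | 60.5       
Lobby    | 90         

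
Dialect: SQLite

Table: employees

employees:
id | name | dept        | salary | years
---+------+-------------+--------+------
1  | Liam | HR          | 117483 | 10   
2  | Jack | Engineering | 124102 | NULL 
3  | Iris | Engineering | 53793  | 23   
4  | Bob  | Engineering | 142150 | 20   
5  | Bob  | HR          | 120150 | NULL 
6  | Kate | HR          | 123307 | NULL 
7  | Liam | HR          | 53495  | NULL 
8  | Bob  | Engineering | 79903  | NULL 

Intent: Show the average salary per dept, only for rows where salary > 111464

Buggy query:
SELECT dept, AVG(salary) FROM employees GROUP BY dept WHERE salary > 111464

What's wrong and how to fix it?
Bug: Row-level WHERE must come before GROUP BY in the clause order

Fix: Move the WHERE clause before GROUP BY

Corrected query:
SELECT dept, AVG(salary) FROM employees WHERE salary > 111464 GROUP BY dept

Result:
dept        | AVG(salary)  
------------+--------------
Engineering | 133126       
HR          | 120313.333333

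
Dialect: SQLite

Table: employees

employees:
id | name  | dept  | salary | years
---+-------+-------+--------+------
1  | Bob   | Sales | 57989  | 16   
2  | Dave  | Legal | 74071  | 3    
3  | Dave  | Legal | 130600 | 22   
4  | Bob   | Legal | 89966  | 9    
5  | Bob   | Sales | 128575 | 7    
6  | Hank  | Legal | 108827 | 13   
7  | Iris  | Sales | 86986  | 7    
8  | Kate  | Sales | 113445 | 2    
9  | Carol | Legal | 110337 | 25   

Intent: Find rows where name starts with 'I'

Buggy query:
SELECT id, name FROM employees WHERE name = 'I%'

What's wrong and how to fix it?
Bug: '=' compares the literal string including the % character; pattern matching needs LIKE

Fix: Use LIKE for wildcard pattern matching

Corrected query:
SELECT id, name FROM employees WHERE name LIKE 'I%'

Result:
id | name
---+-----
7  | Iris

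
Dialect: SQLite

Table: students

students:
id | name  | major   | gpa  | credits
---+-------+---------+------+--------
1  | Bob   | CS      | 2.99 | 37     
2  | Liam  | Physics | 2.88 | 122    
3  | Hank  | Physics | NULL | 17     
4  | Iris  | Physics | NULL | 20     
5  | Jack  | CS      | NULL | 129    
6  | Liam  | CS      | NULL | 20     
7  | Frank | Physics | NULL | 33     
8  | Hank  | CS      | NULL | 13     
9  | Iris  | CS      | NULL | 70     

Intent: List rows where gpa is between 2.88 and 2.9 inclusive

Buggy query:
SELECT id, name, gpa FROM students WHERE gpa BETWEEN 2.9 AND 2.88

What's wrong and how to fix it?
Bug: BETWEEN expects the lower bound first; with 2.9 AND 2.88 the range is empty

Fix: Write BETWEEN 2.88 AND 2.9

Corrected query:
SELECT id, name, gpa FROM students WHERE gpa BETWEEN 2.88 AND 2.9

Result:
id | name | gpa 
---+------+-----
2  | Liam | 2.88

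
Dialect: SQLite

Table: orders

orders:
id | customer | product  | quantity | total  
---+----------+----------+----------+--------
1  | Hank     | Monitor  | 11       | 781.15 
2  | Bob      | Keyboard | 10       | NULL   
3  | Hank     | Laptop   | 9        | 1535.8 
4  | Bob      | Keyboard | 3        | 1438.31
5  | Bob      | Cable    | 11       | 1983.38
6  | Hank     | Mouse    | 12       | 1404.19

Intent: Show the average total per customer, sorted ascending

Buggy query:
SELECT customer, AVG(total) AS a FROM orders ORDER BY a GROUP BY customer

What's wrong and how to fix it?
Bug: ORDER BY appears before GROUP BY; SQL clause order requires GROUP BY first

Fix: Move ORDER BY to the end, after GROUP BY

Corrected query:
SELECT customer, AVG(total) AS a FROM orders GROUP BY customer ORDER BY a

Result:
customer | a       
---------+---------
Hank     | 1240.38 
Bob      | 1710.845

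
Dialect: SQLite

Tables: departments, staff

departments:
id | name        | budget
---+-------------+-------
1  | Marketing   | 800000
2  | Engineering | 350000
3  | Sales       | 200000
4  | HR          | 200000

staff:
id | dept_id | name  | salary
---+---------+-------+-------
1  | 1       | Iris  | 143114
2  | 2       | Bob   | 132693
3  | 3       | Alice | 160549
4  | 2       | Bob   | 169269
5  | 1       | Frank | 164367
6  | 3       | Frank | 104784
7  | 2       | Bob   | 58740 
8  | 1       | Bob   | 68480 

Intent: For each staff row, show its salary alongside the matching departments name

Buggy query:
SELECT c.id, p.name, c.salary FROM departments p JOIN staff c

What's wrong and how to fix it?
Bug: JOIN with no ON clause produces a cartesian product; every staff row pairs with every departments row

Fix: Add ON c.dept_id = p.id to the JOIN

Corrected query:
SELECT c.id, p.name, c.salary FROM departments p JOIN staff c ON c.dept_id = p.id

Result:
id | name        | salary
---+-------------+-------
1  | Marketing   | 143114
2  | Engineering | 132693
3  | Sales       | 160549
4  | Engineering | 169269
5  | Marketing   | 164367
6  | Sales       | 104784
7  | Engineering | 58740 
8  | Marketing   | 68480 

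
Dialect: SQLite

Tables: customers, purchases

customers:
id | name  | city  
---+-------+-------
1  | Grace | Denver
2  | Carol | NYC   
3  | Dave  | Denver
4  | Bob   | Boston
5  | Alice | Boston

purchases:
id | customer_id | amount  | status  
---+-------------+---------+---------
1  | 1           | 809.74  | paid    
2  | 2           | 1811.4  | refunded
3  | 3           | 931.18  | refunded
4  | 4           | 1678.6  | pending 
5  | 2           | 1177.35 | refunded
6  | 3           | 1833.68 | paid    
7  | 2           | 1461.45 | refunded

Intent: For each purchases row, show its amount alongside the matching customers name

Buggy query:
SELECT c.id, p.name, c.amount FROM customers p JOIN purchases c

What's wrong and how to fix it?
Bug: JOIN with no ON clause produces a cartesian product; every purchases row pairs with every customers row

Fix: Specify the join condition linking the foreign key to the parent id

Corrected query:
SELECT c.id, p.name, c.amount FROM customers p JOIN purchases c ON c.customer_id = p.id

Result:
id | name  | amount 
---+-------+--------
1  | Grace | 809.74 
2  | Carol | 1811.4 
3  | Dave  | 931.18 
4  | Bob   | 1678.6 
5  | Carol | 1177.35
6  | Dave  | 1833.68
7  | Carol | 1461.45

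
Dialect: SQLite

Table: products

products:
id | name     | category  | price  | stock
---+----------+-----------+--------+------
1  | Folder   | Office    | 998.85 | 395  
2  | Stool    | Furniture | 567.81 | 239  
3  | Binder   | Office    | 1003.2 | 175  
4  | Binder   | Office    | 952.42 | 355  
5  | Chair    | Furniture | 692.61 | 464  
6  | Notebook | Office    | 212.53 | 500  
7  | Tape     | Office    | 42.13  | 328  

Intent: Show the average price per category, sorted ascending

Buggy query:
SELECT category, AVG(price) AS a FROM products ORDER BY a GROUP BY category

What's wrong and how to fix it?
Bug: ORDER BY appears before GROUP BY; SQL clause order requires GROUP BY first

Fix: Move ORDER BY to the end, after GROUP BY

Corrected query:
SELECT category, AVG(price) AS a FROM products GROUP BY category ORDER BY a

Result:
category  | a      
----------+--------
Furniture | 630.21 
Office    | 641.826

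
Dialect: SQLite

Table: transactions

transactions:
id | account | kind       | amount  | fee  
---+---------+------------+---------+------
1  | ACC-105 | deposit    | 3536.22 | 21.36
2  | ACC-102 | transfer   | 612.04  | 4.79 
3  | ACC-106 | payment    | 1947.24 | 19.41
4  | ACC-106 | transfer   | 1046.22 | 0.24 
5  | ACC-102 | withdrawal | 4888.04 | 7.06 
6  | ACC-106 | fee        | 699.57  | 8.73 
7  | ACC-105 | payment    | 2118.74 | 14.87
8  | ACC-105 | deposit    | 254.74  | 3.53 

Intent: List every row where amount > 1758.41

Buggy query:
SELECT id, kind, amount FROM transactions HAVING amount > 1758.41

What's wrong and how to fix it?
Bug: This is a non-aggregate query (no GROUP BY, no aggregates), so in SQLite the HAVING clause is invalid here; a row-level condition belongs in WHERE

Fix: Use WHERE for row-level filtering

Corrected query:
SELECT id, kind, amount FROM transactions WHERE amount > 1758.41

Result:
id | kind       | amount 
---+------------+--------
1  | deposit    | 3536.22
3  | payment    | 1947.24
5  | withdrawal | 4888.04
7  | payment    | 2118.74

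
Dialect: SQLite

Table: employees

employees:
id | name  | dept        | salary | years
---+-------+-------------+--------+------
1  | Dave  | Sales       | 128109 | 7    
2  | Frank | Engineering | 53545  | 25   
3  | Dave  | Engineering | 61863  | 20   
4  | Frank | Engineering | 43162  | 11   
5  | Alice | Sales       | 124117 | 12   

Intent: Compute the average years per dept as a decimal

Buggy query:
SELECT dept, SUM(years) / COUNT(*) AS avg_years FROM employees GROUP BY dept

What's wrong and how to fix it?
Bug: Both operands are integers, so '/' performs integer division and truncates

Fix: Multiply by 1.0 (or CAST to REAL) to force floating-point division

Corrected query:
SELECT dept, SUM(years) * 1.0 / COUNT(*) AS avg_years FROM employees GROUP BY dept

Result:
dept        | avg_years
------------+----------
Engineering | 18.666667
Sales       | 9.5      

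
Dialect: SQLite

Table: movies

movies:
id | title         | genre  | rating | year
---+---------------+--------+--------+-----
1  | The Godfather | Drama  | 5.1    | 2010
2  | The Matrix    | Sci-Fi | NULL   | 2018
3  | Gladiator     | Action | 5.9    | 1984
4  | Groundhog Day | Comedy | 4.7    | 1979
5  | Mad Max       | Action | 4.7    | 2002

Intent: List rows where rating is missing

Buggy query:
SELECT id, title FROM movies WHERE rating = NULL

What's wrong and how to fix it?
Bug: '= NULL' is always unknown in SQL three-valued logic, so no rows match

Fix: Use IS NULL to test for NULL

Corrected query:
SELECT id, title FROM movies WHERE rating IS NULL

Result:
id | title     
---+-----------
2  | The Matrix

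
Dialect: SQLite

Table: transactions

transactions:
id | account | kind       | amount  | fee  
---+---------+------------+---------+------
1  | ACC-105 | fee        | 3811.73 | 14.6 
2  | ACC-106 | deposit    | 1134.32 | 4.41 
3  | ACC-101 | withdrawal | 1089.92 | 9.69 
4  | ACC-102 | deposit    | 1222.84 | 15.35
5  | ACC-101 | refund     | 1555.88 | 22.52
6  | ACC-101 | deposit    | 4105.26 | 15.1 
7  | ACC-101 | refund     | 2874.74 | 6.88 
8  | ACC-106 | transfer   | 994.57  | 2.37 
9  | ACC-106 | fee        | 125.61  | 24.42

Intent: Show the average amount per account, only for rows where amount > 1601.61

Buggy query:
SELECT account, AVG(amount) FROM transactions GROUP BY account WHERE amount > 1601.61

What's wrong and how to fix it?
Bug: WHERE cannot follow GROUP BY

Fix: Place WHERE between FROM and GROUP BY

Corrected query:
SELECT account, AVG(amount) FROM transactions WHERE amount > 1601.61 GROUP BY account

Result:
account | AVG(amount)
--------+------------
ACC-101 | 3490       
ACC-105 | 3811.73    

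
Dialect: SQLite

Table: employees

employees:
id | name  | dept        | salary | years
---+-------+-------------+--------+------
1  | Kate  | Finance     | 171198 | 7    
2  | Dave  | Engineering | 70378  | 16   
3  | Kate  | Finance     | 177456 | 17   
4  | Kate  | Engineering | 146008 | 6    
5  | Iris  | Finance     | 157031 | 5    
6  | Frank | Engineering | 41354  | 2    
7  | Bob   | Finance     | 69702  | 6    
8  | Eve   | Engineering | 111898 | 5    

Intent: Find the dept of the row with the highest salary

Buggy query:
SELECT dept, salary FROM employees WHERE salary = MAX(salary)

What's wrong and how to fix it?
Bug: WHERE is evaluated per row; an aggregate over the whole table isn't defined there

Fix: Use a subquery: WHERE salary = (SELECT MAX(salary) FROM employees)

Corrected query:
SELECT dept, salary FROM employees WHERE salary = (SELECT MAX(salary) FROM employees)

Result:
dept    | salary
--------+-------
Finance | 177456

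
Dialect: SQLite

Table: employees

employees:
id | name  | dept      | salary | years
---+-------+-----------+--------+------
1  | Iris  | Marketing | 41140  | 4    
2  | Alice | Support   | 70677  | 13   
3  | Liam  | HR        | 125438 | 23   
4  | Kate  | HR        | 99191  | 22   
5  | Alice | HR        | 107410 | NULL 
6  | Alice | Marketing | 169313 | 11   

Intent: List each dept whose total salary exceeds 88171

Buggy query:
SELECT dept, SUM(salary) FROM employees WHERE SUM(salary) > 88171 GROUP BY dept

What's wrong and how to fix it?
Bug: Aggregate functions cannot appear in a WHERE clause

Fix: Move the aggregate condition to a HAVING clause

Corrected query:
SELECT dept, SUM(salary) FROM employees GROUP BY dept HAVING SUM(salary) > 88171

Result:
dept      | SUM(salary)
----------+------------
HR        | 332039     
Marketing | 210453     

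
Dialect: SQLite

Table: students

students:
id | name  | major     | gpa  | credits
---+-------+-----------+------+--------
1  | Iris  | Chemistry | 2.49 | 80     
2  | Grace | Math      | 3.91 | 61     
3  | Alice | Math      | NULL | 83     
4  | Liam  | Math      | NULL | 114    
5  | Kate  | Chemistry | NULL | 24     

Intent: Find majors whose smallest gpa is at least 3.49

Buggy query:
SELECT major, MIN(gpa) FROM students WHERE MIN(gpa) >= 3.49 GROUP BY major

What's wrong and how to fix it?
Bug: Aggregates like MIN are computed per group after WHERE runs

Fix: Use HAVING for the per-group MIN condition

Corrected query:
SELECT major, MIN(gpa) FROM students GROUP BY major HAVING MIN(gpa) >= 3.49

Result:
major | MIN(gpa)
------+---------
Math  | 3.91    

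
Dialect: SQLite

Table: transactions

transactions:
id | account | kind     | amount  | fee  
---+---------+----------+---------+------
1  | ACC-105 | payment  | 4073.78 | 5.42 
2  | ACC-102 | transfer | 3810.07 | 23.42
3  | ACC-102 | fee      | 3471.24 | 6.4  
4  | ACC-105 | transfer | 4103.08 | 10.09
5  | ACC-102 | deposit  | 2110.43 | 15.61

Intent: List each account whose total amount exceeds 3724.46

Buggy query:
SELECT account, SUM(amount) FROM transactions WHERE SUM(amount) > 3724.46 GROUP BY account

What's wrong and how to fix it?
Bug: Aggregate functions cannot appear in a WHERE clause

Fix: Use HAVING (which filters groups after aggregation) instead of WHERE

Corrected query:
SELECT account, SUM(amount) FROM transactions GROUP BY account HAVING SUM(amount) > 3724.46

Result:
account | SUM(amount)
--------+------------
ACC-102 | 9391.74    
ACC-105 | 8176.86    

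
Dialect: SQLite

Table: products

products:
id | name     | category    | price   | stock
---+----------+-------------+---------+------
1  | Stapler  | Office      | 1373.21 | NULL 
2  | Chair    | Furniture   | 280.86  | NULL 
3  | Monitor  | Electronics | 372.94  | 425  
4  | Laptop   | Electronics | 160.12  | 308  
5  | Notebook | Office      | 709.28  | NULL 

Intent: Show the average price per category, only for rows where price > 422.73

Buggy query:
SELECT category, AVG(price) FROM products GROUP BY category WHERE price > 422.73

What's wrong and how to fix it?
Bug: Row-level WHERE must come before GROUP BY in the clause order

Fix: Move the WHERE clause before GROUP BY

Corrected query:
SELECT category, AVG(price) FROM products WHERE price > 422.73 GROUP BY category

Result:
category | AVG(price)
---------+-----------
Office   | 1041.245  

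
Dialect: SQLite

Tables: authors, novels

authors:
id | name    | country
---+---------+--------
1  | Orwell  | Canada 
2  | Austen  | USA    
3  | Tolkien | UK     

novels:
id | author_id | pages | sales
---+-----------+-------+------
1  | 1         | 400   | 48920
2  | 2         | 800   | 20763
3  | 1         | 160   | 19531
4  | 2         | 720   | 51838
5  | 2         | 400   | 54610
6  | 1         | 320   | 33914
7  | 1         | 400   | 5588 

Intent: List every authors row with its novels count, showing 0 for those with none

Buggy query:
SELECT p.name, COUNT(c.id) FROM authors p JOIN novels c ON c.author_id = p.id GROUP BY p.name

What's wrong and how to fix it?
Bug: An inner join excludes parents with zero children

Fix: Use LEFT JOIN so parents without children still appear (COUNT(c.id) gives 0)

Corrected query:
SELECT p.name, COUNT(c.id) FROM authors p LEFT JOIN novels c ON c.author_id = p.id GROUP BY p.name

Result:
name    | COUNT(c.id)
--------+------------
Austen  | 3          
Orwell  | 4          
Tolkien | 0          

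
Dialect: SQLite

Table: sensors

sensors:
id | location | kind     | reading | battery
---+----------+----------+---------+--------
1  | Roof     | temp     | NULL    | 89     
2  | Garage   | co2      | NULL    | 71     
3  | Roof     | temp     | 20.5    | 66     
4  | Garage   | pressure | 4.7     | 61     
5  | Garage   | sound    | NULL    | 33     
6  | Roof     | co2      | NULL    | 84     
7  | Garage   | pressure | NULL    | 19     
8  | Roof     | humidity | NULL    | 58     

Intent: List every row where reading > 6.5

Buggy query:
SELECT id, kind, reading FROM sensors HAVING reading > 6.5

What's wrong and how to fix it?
Bug: This is a non-aggregate query (no GROUP BY, no aggregates), so in SQLite the HAVING clause is invalid here; a row-level condition belongs in WHERE

Fix: Use WHERE for row-level filtering

Corrected query:
SELECT id, kind, reading FROM sensors WHERE reading > 6.5

Result:
id | kind | reading
---+------+--------
3  | temp | 20.5   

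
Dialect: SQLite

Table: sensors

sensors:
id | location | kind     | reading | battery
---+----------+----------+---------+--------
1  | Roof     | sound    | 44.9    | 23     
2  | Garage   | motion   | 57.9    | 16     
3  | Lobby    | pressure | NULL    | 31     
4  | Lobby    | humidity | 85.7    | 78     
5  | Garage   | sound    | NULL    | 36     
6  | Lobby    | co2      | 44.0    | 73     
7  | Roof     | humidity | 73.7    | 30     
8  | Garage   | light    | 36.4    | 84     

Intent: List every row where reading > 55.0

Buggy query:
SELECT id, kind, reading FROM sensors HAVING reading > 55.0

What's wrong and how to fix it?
Bug: HAVING filters the output of aggregation, but this query has no GROUP BY and no aggregate functions, so SQLite rejects it (HAVING clause on a non-aggregate query); the condition here is per row

Fix: Replace HAVING with WHERE since the condition applies to individual rows

Corrected query:
SELECT id, kind, reading FROM sensors WHERE reading > 55.0

Result:
id | kind     | reading
---+----------+--------
2  | motion   | 57.9   
4  | humidity | 85.7   
7  | humidity | 73.7   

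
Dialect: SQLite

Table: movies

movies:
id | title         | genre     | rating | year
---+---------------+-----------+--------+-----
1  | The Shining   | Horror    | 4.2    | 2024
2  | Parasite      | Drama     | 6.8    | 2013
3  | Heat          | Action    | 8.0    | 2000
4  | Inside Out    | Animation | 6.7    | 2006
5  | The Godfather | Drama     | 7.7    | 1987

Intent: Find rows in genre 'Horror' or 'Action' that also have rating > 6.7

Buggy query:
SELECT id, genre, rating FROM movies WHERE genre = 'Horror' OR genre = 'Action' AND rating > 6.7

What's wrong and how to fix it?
Bug: Without parentheses, AND is evaluated before OR, so the rating filter only applies to the 'Action' branch

Fix: Group the OR with parentheses (or use IN), then AND the threshold

Corrected query:
SELECT id, genre, rating FROM movies WHERE (genre = 'Horror' OR genre = 'Action') AND rating > 6.7

Result:
id | genre  | rating
---+--------+-------
3  | Action | 8     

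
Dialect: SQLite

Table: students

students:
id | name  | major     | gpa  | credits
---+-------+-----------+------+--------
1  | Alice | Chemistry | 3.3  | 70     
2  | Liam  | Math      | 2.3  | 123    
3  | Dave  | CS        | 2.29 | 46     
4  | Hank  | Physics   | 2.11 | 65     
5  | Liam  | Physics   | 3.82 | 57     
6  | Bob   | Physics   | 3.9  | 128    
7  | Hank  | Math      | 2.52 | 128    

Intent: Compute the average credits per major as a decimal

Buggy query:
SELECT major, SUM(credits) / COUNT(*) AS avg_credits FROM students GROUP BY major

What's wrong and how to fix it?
Bug: SUM(credits) and COUNT(*) are both integers; the division truncates the fractional part

Fix: Multiply by 1.0 (or CAST to REAL) to force floating-point division

Corrected query:
SELECT major, SUM(credits) * 1.0 / COUNT(*) AS avg_credits FROM students GROUP BY major

Result:
major     | avg_credits
----------+------------
CS        | 46         
Chemistry | 70         
Math      | 125.5      
Physics   | 83.333333  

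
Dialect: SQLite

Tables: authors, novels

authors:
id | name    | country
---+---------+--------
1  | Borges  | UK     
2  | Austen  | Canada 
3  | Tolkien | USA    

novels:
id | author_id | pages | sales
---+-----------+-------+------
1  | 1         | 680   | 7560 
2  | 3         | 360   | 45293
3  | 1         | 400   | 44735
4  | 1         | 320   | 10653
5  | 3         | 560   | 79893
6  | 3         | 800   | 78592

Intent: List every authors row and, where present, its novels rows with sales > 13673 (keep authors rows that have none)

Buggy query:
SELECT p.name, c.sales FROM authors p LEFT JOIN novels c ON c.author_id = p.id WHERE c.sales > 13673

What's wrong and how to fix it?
Bug: A WHERE condition on the right-hand table after LEFT JOIN drops unmatched parents

Fix: Put 'c.sales > 13673' in the JOIN's ON clause instead of WHERE

Corrected query:
SELECT p.name, c.sales FROM authors p LEFT JOIN novels c ON c.author_id = p.id AND c.sales > 13673

Result:
name    | sales
--------+------
Borges  | 44735
Austen  | NULL 
Tolkien | 45293
Tolkien | 78592
Tolkien | 79893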